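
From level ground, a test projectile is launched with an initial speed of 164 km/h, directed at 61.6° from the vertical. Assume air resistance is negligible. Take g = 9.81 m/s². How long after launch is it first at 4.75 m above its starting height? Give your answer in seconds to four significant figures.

0.2313 s

Convert: 164 km/h = 164/3.6 = 45.56 m/s.
Resolve: vₓ = 45.56 sin 61.6° = 40.07 m/s and v_y0 = 45.56 cos 61.6° = 21.67 m/s.
Require v_y0 t − ½ g t² = 4.75, i.e. 4.905 t² − 21.67 t + 4.75 = 0.
t = [21.67 ± √(21.67² − 2·9.81·4.75)] / 9.81 = (21.67 ± 19.40) / 9.81, so t = 0.2313 s or t = 4.186 s.
The first (ascending) time is 0.2313 s.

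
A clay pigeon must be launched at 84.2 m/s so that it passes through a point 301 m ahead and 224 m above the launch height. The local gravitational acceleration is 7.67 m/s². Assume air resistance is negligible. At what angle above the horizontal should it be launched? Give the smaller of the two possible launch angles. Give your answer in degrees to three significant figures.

47.9°

Trajectory: y = x tanθ − g x² (1 + tan²θ)/(2v₀²). With x = 301, y = 224, v₀ = 84.2, g = 7.67:
49.01 tan²θ − 301 tanθ + (273.0) = 0.
tanθ = [301 ± √(301² − 4 × 49.01 × (273.0))] / (2 × 49.01) = (301 ± 192.6) / 98.02, giving tanθ = 1.106 or 5.035.
θ = 47.89° or 78.77°; the smaller is 47.89°.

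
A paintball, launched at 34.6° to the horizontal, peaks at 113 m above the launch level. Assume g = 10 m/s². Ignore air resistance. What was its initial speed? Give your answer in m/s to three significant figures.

At the peak v_y = 0, so v_y0 = √(2gH) = √(2 × 10.0 × 113) = 47.54 m/s.
v_y0 = v₀ sin θ ⇒ v₀ = 47.54 / sin 34.6° = 83.72 m/s.

83.7 m/s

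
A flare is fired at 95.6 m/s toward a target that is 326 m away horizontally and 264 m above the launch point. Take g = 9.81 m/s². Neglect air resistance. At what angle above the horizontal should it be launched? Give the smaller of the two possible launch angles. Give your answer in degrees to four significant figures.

51.66°

Trajectory: y = x tanθ − g x² (1 + tan²θ)/(2v₀²). With x = 326, y = 264, v₀ = 95.6, g = 9.81:
57.04 tan²θ − 326 tanθ + (321.0) = 0.
tanθ = [326 ± √(326² − 4 × 57.04 × (321.0))] / (2 × 57.04) = (326 ± 181.7) / 114.1, giving tanθ = 1.265 or 4.451.
θ = 51.66° or 77.34°; the smaller is 51.66°.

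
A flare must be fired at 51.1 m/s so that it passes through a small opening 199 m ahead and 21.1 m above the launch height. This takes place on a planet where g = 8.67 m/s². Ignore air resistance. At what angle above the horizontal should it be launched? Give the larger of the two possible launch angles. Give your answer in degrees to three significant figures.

Trajectory: y = x tanθ − g x² (1 + tan²θ)/(2v₀²). With x = 199, y = 21.1, v₀ = 51.1, g = 8.67:
65.74 tan²θ − 199 tanθ + (86.84) = 0.
tanθ = [199 ± √(199² − 4 × 65.74 × (86.84))] / (2 × 65.74) = (199 ± 129.5) / 131.5, giving tanθ = 0.5288 or 2.498.
θ = 27.87° or 68.18°; the larger is 68.18°.

68.2°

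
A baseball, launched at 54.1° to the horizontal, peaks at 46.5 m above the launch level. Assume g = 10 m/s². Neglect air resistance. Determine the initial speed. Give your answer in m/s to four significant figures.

37.65 m/s

At the peak v_y = 0, so v_y0 = √(2gH) = √(2 × 10.0 × 46.5) = 30.50 m/s.
v_y0 = v₀ sin θ ⇒ v₀ = 30.50 / sin 54.1° = 37.65 m/s.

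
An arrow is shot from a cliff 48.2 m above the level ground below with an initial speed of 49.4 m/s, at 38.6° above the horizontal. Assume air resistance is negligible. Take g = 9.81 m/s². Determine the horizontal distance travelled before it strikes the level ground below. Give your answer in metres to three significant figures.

Resolve: vₓ = 49.40 cos 38.6° = 38.61 m/s and v_y0 = 49.40 sin 38.6° = 30.82 m/s.
Vertical motion (up positive, ground at y = 0): 4.905 t² − (30.82) t − 48.2 = 0, so t = (30.82 + √(30.82² + 2·9.81·48.2)) / 9.81 = (30.82 + 43.54) / 9.81 = 7.580 s.
Horizontal distance: R = vₓ t = 38.61 × 7.580 = 292.6 m.

293 m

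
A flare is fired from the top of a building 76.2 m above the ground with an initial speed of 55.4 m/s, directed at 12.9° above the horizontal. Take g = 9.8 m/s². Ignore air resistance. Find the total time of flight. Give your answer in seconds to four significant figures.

vₓ = 55.40 cos 12.9° = 54.00 m/s; v_y0 = 55.40 sin 12.9° = 12.37 m/s.
With up positive and y = 0 at the ground: y(t) = 76.2 + (12.37) t − 4.900 t². Setting y = 0 and taking the positive root: t = [12.37 + √(12.37² + 2·9.80·76.2)] / 9.80 = (12.37 + 40.58) / 9.80 = 5.403 s.

5.403 s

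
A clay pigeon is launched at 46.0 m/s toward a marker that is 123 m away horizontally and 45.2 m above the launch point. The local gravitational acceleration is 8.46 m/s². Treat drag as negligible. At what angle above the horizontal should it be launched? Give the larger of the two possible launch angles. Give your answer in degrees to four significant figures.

73.21°

Trajectory: y = x tanθ − g x² (1 + tan²θ)/(2v₀²). With x = 123, y = 45.2, v₀ = 46.0, g = 8.46:
30.24 tan²θ − 123 tanθ + (75.44) = 0.
tanθ = [123 ± √(123² − 4 × 30.24 × (75.44))] / (2 × 30.24) = (123 ± 77.47) / 60.49, giving tanθ = 0.7527 or 3.314.
θ = 36.97° or 73.21°; the larger is 73.21°.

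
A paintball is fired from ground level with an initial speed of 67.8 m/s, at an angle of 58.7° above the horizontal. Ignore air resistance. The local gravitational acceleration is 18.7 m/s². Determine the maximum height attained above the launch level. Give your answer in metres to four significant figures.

89.74 m

vₓ = 67.80 cos 58.7° = 35.22 m/s; v_y0 = 67.80 sin 58.7° = 57.93 m/s.
At the apex v_y = 0, so H = v_y0²/(2g) = 57.93²/37.40 = 89.74 m.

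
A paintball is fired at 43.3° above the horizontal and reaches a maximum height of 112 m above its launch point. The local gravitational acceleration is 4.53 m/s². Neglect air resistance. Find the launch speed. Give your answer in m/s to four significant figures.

At the peak v_y = 0, so v_y0 = √(2gH) = √(2 × 4.53 × 112) = 31.85 m/s.
v_y0 = v₀ sin θ ⇒ v₀ = 31.85 / sin 43.3° = 46.45 m/s.

46.45 m/s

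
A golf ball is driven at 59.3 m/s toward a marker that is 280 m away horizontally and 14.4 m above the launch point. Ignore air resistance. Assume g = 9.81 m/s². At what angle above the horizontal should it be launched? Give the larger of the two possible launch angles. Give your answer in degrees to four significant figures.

Trajectory: y = x tanθ − g x² (1 + tan²θ)/(2v₀²). With x = 280, y = 14.4, v₀ = 59.3, g = 9.81:
109.4 tan²θ − 280 tanθ + (123.8) = 0.
tanθ = [280 ± √(280² − 4 × 109.4 × (123.8))] / (2 × 109.4) = (280 ± 155.8) / 218.7, giving tanθ = 0.5680 or 1.992.
θ = 29.60° or 63.35°; the larger is 63.35°.

63.35°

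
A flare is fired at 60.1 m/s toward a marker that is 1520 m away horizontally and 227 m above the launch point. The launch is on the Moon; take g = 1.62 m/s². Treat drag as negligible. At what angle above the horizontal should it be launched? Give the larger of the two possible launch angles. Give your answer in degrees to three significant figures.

Trajectory: y = x tanθ − g x² (1 + tan²θ)/(2v₀²). With x = 1520, y = 227, v₀ = 60.1, g = 1.62:
518.1 tan²θ − 1520 tanθ + (745.1) = 0.
tanθ = [1520 ± √(1520² − 4 × 518.1 × (745.1))] / (2 × 518.1) = (1520 ± 875.3) / 1036, giving tanθ = 0.6221 or 2.312.
θ = 31.89° or 66.61°; the larger is 66.61°.

66.6°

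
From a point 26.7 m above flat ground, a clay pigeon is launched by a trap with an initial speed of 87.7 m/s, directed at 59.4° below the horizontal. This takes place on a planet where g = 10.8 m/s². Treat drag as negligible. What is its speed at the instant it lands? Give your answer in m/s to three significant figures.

vₓ = 87.70 cos 59.4° = 44.64 m/s; v_y0 = −75.49 m/s (downward).
With up positive and y = 0 at the ground: y(t) = 26.7 + (−75.49) t − 5.400 t². Setting y = 0 and taking the positive root: t = [−75.49 + √(75.49² + 2·10.8·26.7)] / 10.8 = (−75.49 + 79.22) / 10.8 = 0.3452 s.
Vertical velocity at impact: v_y = v_y0 − g t = −75.49 − 10.8 × 0.3452 = −79.22 m/s.
Speed: |v| = √(vₓ² + v_y²) = √(44.64² + 79.22²) = 90.93 m/s.

90.9 m/s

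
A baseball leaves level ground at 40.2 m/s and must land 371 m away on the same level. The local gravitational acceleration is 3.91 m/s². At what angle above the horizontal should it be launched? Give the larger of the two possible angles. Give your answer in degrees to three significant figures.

Level-ground range R = v₀² sin(2θ)/g ⇒ sin(2θ) = gR/v₀² = 3.91 × 371 / 40.2² = 0.8976.
2θ = 63.85° or 180° − 63.85° = 116.2°, so θ = 31.92° or 58.08°.
The larger angle is 58.08°.

58.1°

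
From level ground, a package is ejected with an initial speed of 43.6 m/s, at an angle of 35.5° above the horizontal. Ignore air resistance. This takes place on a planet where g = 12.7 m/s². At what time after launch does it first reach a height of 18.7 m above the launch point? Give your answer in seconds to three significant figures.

Horizontal component vₓ = 43.60 cos 35.5° = 35.50 m/s; vertical v_y0 = 43.60 sin 35.5° = 25.32 m/s.
Height y(t) = 25.32 t − 6.350 t² = 18.7 gives 6.350 t² − 25.32 t + 18.7 = 0.
Quadratic formula: t = (25.32 ± √166.05) / 12.7 = (25.32 ± 12.89) / 12.7 → t = 0.9789 s or 3.008 s.
The first (ascending) time is 0.9789 s.

0.979 s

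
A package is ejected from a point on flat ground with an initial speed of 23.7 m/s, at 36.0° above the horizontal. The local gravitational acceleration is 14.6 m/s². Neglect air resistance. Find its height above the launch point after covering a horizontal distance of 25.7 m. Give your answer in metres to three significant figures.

5.56 m

Components: vₓ = 23.70 cos 36.0° = 19.17 m/s, v_y0 = 23.70 sin 36.0° = 13.93 m/s.
x = vₓ t ⇒ t = 25.7/19.17 = 1.340 s.
Height: y = v_y0 t − ½ g t² = 13.93 × 1.340 − 7.300 × 1.340² = 18.67 − 13.12 = 5.557 m.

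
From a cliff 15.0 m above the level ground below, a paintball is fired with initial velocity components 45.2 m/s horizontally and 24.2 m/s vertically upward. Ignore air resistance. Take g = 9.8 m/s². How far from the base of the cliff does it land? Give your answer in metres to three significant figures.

Vertical motion (up positive, ground at y = 0): 4.900 t² − (24.20) t − 15.0 = 0, so t = (24.20 + √(24.20² + 2·9.80·15.0)) / 9.80 = (24.20 + 29.66) / 9.80 = 5.496 s.
Horizontal distance: R = vₓ t = 45.20 × 5.496 = 248.4 m.

248 m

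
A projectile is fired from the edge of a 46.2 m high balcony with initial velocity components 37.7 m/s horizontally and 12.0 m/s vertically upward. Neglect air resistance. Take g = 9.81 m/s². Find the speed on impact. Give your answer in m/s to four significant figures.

Vertical motion (up positive, ground at y = 0): 4.905 t² − (12.00) t − 46.2 = 0, so t = (12.00 + √(12.00² + 2·9.81·46.2)) / 9.81 = (12.00 + 32.41) / 9.81 = 4.527 s.
Vertical velocity at impact: v_y = v_y0 − g t = 12.00 − 9.81 × 4.527 = −32.41 m/s.
Speed: |v| = √(vₓ² + v_y²) = √(37.70² + 32.41²) = 49.72 m/s.

49.72 m/s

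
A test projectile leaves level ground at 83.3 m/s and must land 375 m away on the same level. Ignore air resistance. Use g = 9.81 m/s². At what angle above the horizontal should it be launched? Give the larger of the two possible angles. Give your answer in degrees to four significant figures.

Level-ground range R = v₀² sin(2θ)/g ⇒ sin(2θ) = gR/v₀² = 9.81 × 375 / 83.3² = 0.5302.
2θ = 32.02° or 180° − 32.02° = 148.0°, so θ = 16.01° or 73.99°.
The larger angle is 73.99°.

73.99°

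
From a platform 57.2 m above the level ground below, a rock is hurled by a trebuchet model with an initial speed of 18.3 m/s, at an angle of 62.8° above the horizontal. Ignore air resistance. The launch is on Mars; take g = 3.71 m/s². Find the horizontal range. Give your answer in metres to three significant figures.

vₓ = 18.30 cos 62.8° = 8.365 m/s; v_y0 = 18.30 sin 62.8° = 16.28 m/s.
Vertical motion (up positive, ground at y = 0): 1.855 t² − (16.28) t − 57.2 = 0, so t = (16.28 + √(16.28² + 2·3.71·57.2)) / 3.71 = (16.28 + 26.26) / 3.71 = 11.46 s.
Horizontal distance: R = vₓ t = 8.365 × 11.46 = 95.90 m.

95.9 m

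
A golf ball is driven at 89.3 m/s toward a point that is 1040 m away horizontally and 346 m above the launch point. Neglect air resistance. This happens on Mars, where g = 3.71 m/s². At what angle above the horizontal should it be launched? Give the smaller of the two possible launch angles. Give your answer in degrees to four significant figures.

Trajectory: y = x tanθ − g x² (1 + tan²θ)/(2v₀²). With x = 1040, y = 346, v₀ = 89.3, g = 3.71:
251.6 tan²θ − 1040 tanθ + (597.6) = 0.
tanθ = [1040 ± √(1040² − 4 × 251.6 × (597.6))] / (2 × 251.6) = (1040 ± 693.0) / 503.2, giving tanθ = 0.6897 or 3.444.
θ = 34.59° or 73.81°; the smaller is 34.59°.

34.59°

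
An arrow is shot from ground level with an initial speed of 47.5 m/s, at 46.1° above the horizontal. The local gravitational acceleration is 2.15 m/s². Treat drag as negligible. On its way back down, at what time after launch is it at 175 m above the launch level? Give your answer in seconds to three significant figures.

25.4 s

Resolve: vₓ = 47.50 cos 46.1° = 32.94 m/s and v_y0 = 47.50 sin 46.1° = 34.23 m/s.
Set y = v_y0 t − ½ g t² = 175: 1.075 t² − 34.23 t + 175 = 0.
t = [34.23 ± √(34.23² − 2·2.15·175)] / 2.15 = (34.23 ± 20.47) / 2.15, so t = 6.399 s or t = 25.44 s.
The descending-branch root is 25.44 s.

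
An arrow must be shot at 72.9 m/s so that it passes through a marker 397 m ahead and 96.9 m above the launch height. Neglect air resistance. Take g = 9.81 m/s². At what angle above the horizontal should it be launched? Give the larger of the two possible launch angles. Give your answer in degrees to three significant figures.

61.0°

Trajectory: y = x tanθ − g x² (1 + tan²θ)/(2v₀²). With x = 397, y = 96.9, v₀ = 72.9, g = 9.81:
145.5 tan²θ − 397 tanθ + (242.4) = 0.
tanθ = [397 ± √(397² − 4 × 145.5 × (242.4))] / (2 × 145.5) = (397 ± 128.8) / 290.9, giving tanθ = 0.9219 or 1.807.
θ = 42.67° or 61.04°; the larger is 61.04°.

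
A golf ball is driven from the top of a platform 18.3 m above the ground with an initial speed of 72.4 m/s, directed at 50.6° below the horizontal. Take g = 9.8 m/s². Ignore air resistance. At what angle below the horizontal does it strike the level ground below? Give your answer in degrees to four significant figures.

vₓ = 72.40 cos 50.6° = 45.95 m/s; v_y0 = −55.95 m/s (downward).
With up positive and y = 0 at the ground: y(t) = 18.3 + (−55.95) t − 4.900 t². Setting y = 0 and taking the positive root: t = [−55.95 + √(55.95² + 2·9.80·18.3)] / 9.80 = (−55.95 + 59.06) / 9.80 = 0.3182 s.
At impact: v_y = v_y0 − g t = −59.06 m/s; vₓ = 45.95 m/s.
Angle below horizontal: arctan(|v_y|/vₓ) = arctan(59.06/45.95) = 52.12°.

52.12°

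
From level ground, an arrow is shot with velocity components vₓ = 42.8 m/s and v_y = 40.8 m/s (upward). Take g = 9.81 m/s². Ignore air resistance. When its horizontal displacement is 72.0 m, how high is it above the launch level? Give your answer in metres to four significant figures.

At x = 72.0 m, t = x/vₓ = 72.0/42.80 = 1.682 s.
Height: y = v_y0 t − ½ g t² = 40.80 × 1.682 − 4.905 × 1.682² = 68.64 − 13.88 = 54.75 m.

54.75 m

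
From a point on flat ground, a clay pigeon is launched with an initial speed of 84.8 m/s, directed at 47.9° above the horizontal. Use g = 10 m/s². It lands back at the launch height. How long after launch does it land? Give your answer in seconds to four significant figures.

Components: vₓ = 84.80 cos 47.9° = 56.85 m/s, v_y0 = 84.80 sin 47.9° = 62.92 m/s.
Time of flight on level ground: T = 2 v_y0 / g = 2 × 62.92 / 10.0 = 12.58 s.

12.58 s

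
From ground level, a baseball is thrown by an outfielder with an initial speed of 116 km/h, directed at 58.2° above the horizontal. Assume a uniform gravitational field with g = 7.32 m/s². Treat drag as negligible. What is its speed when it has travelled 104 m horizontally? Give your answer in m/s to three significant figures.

Convert: 116 km/h = 116/3.6 = 32.22 m/s.
Horizontal component vₓ = 32.22 cos 58.2° = 16.98 m/s; vertical v_y0 = 32.22 sin 58.2° = 27.39 m/s.
x = vₓ t ⇒ t = 104/16.98 = 6.125 s.
Vertical velocity there: v_y = v_y0 − g t = 27.39 − 7.32 × 6.125 = −17.45 m/s.
Speed: √(vₓ² + v_y²) = √(16.98² + 17.45²) = 24.35 m/s.

24.3 m/s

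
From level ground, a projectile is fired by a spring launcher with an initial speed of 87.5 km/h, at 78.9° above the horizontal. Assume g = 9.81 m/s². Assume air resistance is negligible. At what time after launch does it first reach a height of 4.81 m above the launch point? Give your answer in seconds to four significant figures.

0.2108 s

Convert: 87.5 km/h = 87.5/3.6 = 24.31 m/s.
vₓ = 24.31 cos 78.9° = 4.679 m/s; v_y0 = 24.31 sin 78.9° = 23.85 m/s.
Height y(t) = 23.85 t − 4.905 t² = 4.81 gives 4.905 t² − 23.85 t + 4.81 = 0.
Quadratic formula: t = (23.85 ± √474.49) / 9.81 = (23.85 ± 21.78) / 9.81 → t = 0.2108 s or 4.652 s.
The first (ascending) time is 0.2108 s.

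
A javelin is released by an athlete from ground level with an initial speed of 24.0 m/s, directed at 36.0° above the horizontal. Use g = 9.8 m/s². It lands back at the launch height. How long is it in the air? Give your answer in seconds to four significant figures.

2.879 s

Resolve: vₓ = 24.00 cos 36.0° = 19.42 m/s and v_y0 = 24.00 sin 36.0° = 14.11 m/s.
Landing at launch height ⇒ T = 2 v_y0 / g = 2 × 14.11 / 9.80 = 2.879 s.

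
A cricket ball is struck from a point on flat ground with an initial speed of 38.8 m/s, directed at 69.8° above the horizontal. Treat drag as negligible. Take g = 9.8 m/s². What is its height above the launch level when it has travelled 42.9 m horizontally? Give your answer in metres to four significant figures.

Resolve: vₓ = 38.80 cos 69.8° = 13.40 m/s and v_y0 = 38.80 sin 69.8° = 36.41 m/s.
Time to reach x = 42.9 m: t = x/vₓ = 42.9/13.40 = 3.202 s.
Height: y = v_y0 t − ½ g t² = 36.41 × 3.202 − 4.900 × 3.202² = 116.6 − 50.24 = 66.36 m.

66.36 m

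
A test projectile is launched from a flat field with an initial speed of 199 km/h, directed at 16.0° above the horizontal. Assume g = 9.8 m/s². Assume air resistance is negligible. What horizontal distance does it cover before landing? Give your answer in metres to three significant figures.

165 m

Convert: 199 km/h = 199/3.6 = 55.28 m/s.
Resolve: vₓ = 55.28 cos 16.0° = 53.14 m/s and v_y0 = 55.28 sin 16.0° = 15.24 m/s.
Time aloft: T = 2 v_y0 / g = 2 × 15.24 / 9.80 = 3.110 s.
Range: R = vₓ T = 53.14 × 3.110 = 165.2 m.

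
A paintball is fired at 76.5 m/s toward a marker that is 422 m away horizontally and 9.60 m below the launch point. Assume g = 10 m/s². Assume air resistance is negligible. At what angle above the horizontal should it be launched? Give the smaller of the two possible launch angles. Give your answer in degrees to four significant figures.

Trajectory: y = x tanθ − g x² (1 + tan²θ)/(2v₀²). With x = 422, y = −9.60, v₀ = 76.5, g = 10.0:
152.2 tan²θ − 422 tanθ + (142.6) = 0.
tanθ = [422 ± √(422² − 4 × 152.2 × (142.6))] / (2 × 152.2) = (422 ± 302.2) / 304.3, giving tanθ = 0.3937 or 2.380.
θ = 21.49° or 67.21°; the smaller is 21.49°.

21.49°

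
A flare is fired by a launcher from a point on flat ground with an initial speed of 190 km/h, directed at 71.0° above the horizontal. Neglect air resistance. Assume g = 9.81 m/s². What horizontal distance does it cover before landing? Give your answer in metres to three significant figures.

175 m

Convert: 190 km/h = 190/3.6 = 52.78 m/s.
vₓ = 52.78 cos 71.0° = 17.18 m/s; v_y0 = 52.78 sin 71.0° = 49.90 m/s.
Time aloft: T = 2 v_y0 / g = 2 × 49.90 / 9.81 = 10.17 s.
Range: R = vₓ T = 17.18 × 10.17 = 174.8 m.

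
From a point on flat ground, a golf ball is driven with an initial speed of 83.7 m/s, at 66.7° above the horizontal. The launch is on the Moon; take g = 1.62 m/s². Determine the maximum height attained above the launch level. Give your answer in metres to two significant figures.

Horizontal component vₓ = 83.70 cos 66.7° = 33.11 m/s; vertical v_y0 = 83.70 sin 66.7° = 76.87 m/s.
At the apex v_y = 0, so H = v_y0²/(2g) = 76.87²/3.240 = 1824 m.

1800 m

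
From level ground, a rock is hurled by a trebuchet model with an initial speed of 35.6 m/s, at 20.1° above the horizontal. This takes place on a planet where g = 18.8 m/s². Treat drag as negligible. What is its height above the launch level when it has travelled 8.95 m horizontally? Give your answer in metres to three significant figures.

2.60 m

Horizontal component vₓ = 35.60 cos 20.1° = 33.43 m/s; vertical v_y0 = 35.60 sin 20.1° = 12.23 m/s.
At x = 8.95 m, t = x/vₓ = 8.95/33.43 = 0.2677 s.
Height: y = v_y0 t − ½ g t² = 12.23 × 0.2677 − 9.400 × 0.2677² = 3.275 − 0.6737 = 2.602 m.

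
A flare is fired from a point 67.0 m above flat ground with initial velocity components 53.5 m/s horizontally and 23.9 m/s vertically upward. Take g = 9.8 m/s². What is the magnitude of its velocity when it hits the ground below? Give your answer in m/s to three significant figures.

68.9 m/s

Vertical motion (up positive, ground at y = 0): 4.900 t² − (23.90) t − 67.0 = 0, so t = (23.90 + √(23.90² + 2·9.80·67.0)) / 9.80 = (23.90 + 43.41) / 9.80 = 6.868 s.
Vertical velocity at impact: v_y = v_y0 − g t = 23.90 − 9.80 × 6.868 = −43.41 m/s.
Speed: |v| = √(vₓ² + v_y²) = √(53.50² + 43.41²) = 68.90 m/s.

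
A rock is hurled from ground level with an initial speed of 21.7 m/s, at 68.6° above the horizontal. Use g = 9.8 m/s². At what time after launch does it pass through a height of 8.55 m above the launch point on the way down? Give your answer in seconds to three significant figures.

vₓ = 21.70 cos 68.6° = 7.918 m/s; v_y0 = 21.70 sin 68.6° = 20.20 m/s.
Height y(t) = 20.20 t − 4.900 t² = 8.55 gives 4.900 t² − 20.20 t + 8.55 = 0.
Quadratic formula: t = (20.20 ± √240.62) / 9.80 = (20.20 ± 15.51) / 9.80 → t = 0.4788 s or 3.644 s.
The descending-branch root is 3.644 s.

3.64 s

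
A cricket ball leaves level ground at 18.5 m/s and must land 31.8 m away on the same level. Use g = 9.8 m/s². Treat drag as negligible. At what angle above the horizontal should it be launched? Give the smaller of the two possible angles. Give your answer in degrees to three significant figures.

Level-ground range R = v₀² sin(2θ)/g ⇒ sin(2θ) = gR/v₀² = 9.80 × 31.8 / 18.5² = 0.9106.
2θ = 65.58° or 180° − 65.58° = 114.4°, so θ = 32.79° or 57.21°.
The smaller angle is 32.79°.

32.8°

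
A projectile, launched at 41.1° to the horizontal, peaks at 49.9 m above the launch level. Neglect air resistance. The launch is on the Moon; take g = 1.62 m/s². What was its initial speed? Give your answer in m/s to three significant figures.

At the peak v_y = 0, so v_y0 = √(2gH) = √(2 × 1.62 × 49.9) = 12.72 m/s.
v_y0 = v₀ sin θ ⇒ v₀ = 12.72 / sin 41.1° = 19.34 m/s.

19.3 m/s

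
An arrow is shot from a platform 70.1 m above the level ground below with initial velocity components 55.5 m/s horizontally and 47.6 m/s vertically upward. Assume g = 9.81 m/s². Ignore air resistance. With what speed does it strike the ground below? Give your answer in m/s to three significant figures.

With up positive and y = 0 at the ground: y(t) = 70.1 + (47.60) t − 4.905 t². Setting y = 0 and taking the positive root: t = [47.60 + √(47.60² + 2·9.81·70.1)] / 9.81 = (47.60 + 60.34) / 9.81 = 11.00 s.
Vertical velocity at impact: v_y = v_y0 − g t = 47.60 − 9.81 × 11.00 = −60.34 m/s.
Speed: |v| = √(vₓ² + v_y²) = √(55.50² + 60.34²) = 81.98 m/s.

82.0 m/s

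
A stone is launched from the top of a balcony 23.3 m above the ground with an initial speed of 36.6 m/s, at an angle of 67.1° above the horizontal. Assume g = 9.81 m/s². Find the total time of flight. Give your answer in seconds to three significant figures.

7.51 s

Components: vₓ = 36.60 cos 67.1° = 14.24 m/s, v_y0 = 36.60 sin 67.1° = 33.72 m/s.
The projectile lands when y = 23.3 + (33.72) t − ½·9.81·t² = 0. Positive root: t = (33.72 + √(33.72² + 2·9.81·23.3)) / 9.81 = (33.72 + 39.92) / 9.81 = 7.506 s.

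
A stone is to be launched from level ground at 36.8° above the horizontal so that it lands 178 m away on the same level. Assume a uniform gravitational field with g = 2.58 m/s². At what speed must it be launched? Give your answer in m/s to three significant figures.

On level ground R = v₀² sin 2θ / g ⇒ v₀ = √(gR / sin 2θ).
v₀ = √(2.58 × 178 / sin 73.60°) = √(459.2 / 0.9593) = √478.72 = 21.88 m/s.

21.9 m/s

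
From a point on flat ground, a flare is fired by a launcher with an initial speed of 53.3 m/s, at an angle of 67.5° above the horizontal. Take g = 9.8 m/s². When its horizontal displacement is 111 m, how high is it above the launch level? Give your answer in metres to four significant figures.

122.9 m

Resolve: vₓ = 53.30 cos 67.5° = 20.40 m/s and v_y0 = 53.30 sin 67.5° = 49.24 m/s.
Time to reach x = 111 m: t = x/vₓ = 111/20.40 = 5.442 s.
Height: y = v_y0 t − ½ g t² = 49.24 × 5.442 − 4.900 × 5.442² = 268.0 − 145.1 = 122.9 m.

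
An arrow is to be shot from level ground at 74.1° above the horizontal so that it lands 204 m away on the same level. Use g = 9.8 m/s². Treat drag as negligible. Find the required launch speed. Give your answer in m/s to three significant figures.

61.6 m/s

Level-ground range: R = v₀² sin(2θ)/g, so v₀ = √(gR / sin 2θ).
v₀ = √(9.80 × 204 / sin 148.2°) = √(1999 / 0.5270) = √3793.9 = 61.59 m/s.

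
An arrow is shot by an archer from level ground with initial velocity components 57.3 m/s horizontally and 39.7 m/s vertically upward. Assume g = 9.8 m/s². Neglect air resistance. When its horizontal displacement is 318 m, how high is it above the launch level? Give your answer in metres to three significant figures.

At x = 318 m, t = x/vₓ = 318/57.30 = 5.550 s.
Height: y = v_y0 t − ½ g t² = 39.70 × 5.550 − 4.900 × 5.550² = 220.3 − 150.9 = 69.41 m.

69.4 m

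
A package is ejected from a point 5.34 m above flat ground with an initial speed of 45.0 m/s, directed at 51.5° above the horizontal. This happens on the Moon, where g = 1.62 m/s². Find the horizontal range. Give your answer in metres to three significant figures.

1220 m

Components: vₓ = 45.00 cos 51.5° = 28.01 m/s, v_y0 = 45.00 sin 51.5° = 35.22 m/s.
The projectile lands when y = 5.34 + (35.22) t − ½·1.62·t² = 0. Positive root: t = (35.22 + √(35.22² + 2·1.62·5.34)) / 1.62 = (35.22 + 35.46) / 1.62 = 43.63 s.
Horizontal distance: R = vₓ t = 28.01 × 43.63 = 1222 m.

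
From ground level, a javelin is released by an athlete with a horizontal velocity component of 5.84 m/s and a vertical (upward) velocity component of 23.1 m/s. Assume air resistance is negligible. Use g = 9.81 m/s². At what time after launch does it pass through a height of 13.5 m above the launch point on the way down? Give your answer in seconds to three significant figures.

4.03 s

Set y = v_y0 t − ½ g t² = 13.5: 4.905 t² − 23.10 t + 13.5 = 0.
Quadratic formula: t = (23.10 ± √268.74) / 9.81 = (23.10 ± 16.39) / 9.81 → t = 0.6837 s or 4.026 s.
The descending-branch root is 4.026 s.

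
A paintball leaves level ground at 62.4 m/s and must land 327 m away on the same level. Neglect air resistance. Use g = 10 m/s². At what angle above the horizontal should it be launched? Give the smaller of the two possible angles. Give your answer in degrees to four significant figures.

28.56°

Level-ground range R = v₀² sin(2θ)/g ⇒ sin(2θ) = gR/v₀² = 10.0 × 327 / 62.4² = 0.8398.
2θ = 57.12° or 180° − 57.12° = 122.9°, so θ = 28.56° or 61.44°.
The smaller angle is 28.56°.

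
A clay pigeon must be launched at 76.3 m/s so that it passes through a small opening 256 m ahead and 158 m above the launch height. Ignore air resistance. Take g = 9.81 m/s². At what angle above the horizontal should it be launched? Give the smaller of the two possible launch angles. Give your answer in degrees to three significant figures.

47.4°

Trajectory: y = x tanθ − g x² (1 + tan²θ)/(2v₀²). With x = 256, y = 158, v₀ = 76.3, g = 9.81:
55.22 tan²θ − 256 tanθ + (213.2) = 0.
tanθ = [256 ± √(256² − 4 × 55.22 × (213.2))] / (2 × 55.22) = (256 ± 135.8) / 110.4, giving tanθ = 1.088 or 3.548.
θ = 47.42° or 74.26°; the smaller is 47.42°.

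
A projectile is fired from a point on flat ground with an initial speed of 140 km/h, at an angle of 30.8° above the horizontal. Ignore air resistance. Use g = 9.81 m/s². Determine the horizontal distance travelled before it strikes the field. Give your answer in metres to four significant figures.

135.6 m

Convert: 140 km/h = 140/3.6 = 38.89 m/s.
Horizontal component vₓ = 38.89 cos 30.8° = 33.40 m/s; vertical v_y0 = 38.89 sin 30.8° = 19.91 m/s.
Time aloft: T = 2 v_y0 / g = 2 × 19.91 / 9.81 = 4.060 s.
Range: R = vₓ T = 33.40 × 4.060 = 135.6 m.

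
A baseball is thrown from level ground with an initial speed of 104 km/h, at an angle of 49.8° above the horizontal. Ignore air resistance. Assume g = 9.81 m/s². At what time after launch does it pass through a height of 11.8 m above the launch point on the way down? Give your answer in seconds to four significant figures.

Convert: 104 km/h = 104/3.6 = 28.89 m/s.
Horizontal component vₓ = 28.89 cos 49.8° = 18.65 m/s; vertical v_y0 = 28.89 sin 49.8° = 22.07 m/s.
Require v_y0 t − ½ g t² = 11.8, i.e. 4.905 t² − 22.07 t + 11.8 = 0.
t = [22.07 ± √(22.07² − 2·9.81·11.8)] / 9.81 = (22.07 ± 15.98) / 9.81, so t = 0.6203 s or t = 3.878 s.
The descending-branch root is 3.878 s.

3.878 s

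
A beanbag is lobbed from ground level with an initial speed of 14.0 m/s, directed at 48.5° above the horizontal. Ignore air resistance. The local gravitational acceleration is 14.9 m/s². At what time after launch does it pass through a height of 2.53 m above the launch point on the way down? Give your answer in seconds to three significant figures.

1.10 s

Horizontal component vₓ = 14.00 cos 48.5° = 9.277 m/s; vertical v_y0 = 14.00 sin 48.5° = 10.49 m/s.
Set y = v_y0 t − ½ g t² = 2.53: 7.450 t² − 10.49 t + 2.53 = 0.
Quadratic formula: t = (10.49 ± √34.549) / 14.9 = (10.49 ± 5.878) / 14.9 → t = 0.3092 s or 1.098 s.
The descending-branch root is 1.098 s.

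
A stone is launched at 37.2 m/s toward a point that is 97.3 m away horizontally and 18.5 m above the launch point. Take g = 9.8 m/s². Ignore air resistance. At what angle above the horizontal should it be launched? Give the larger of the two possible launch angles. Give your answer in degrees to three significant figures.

65.5°

Trajectory: y = x tanθ − g x² (1 + tan²θ)/(2v₀²). With x = 97.3, y = 18.5, v₀ = 37.2, g = 9.80:
33.52 tan²θ − 97.3 tanθ + (52.02) = 0.
tanθ = [97.3 ± √(97.3² − 4 × 33.52 × (52.02))] / (2 × 33.52) = (97.3 ± 49.92) / 67.04, giving tanθ = 0.7068 or 2.196.
θ = 35.25° or 65.51°; the larger is 65.51°.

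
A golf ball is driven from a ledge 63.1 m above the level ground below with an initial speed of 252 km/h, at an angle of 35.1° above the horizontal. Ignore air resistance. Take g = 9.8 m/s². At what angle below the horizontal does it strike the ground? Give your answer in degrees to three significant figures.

43.0°

Convert: 252 km/h = 252/3.6 = 70.00 m/s.
vₓ = 70.00 cos 35.1° = 57.27 m/s; v_y0 = 70.00 sin 35.1° = 40.25 m/s.
With up positive and y = 0 at the ground: y(t) = 63.1 + (40.25) t − 4.900 t². Setting y = 0 and taking the positive root: t = [40.25 + √(40.25² + 2·9.80·63.1)] / 9.80 = (40.25 + 53.45) / 9.80 = 9.561 s.
At impact: v_y = v_y0 − g t = −53.45 m/s; vₓ = 57.27 m/s.
Angle below horizontal: arctan(|v_y|/vₓ) = arctan(53.45/57.27) = 43.02°.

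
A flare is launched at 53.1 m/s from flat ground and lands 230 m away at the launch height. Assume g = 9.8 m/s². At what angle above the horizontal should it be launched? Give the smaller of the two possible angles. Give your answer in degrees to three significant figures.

26.5°

Level-ground range R = v₀² sin(2θ)/g ⇒ sin(2θ) = gR/v₀² = 9.80 × 230 / 53.1² = 0.7994.
2θ = 53.07° or 180° − 53.07° = 126.9°, so θ = 26.54° or 63.46°.
The smaller angle is 26.54°.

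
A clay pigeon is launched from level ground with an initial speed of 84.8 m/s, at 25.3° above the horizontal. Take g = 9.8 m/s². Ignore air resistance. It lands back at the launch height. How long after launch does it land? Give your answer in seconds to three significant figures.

7.40 s

Components: vₓ = 84.80 cos 25.3° = 76.67 m/s, v_y0 = 84.80 sin 25.3° = 36.24 m/s.
Time of flight on level ground: T = 2 v_y0 / g = 2 × 36.24 / 9.80 = 7.396 s.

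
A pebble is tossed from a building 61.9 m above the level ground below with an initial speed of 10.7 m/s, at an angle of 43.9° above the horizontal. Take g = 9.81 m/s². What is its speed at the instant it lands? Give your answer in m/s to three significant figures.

Horizontal component vₓ = 10.70 cos 43.9° = 7.710 m/s; vertical v_y0 = 10.70 sin 43.9° = 7.419 m/s.
The projectile lands when y = 61.9 + (7.419) t − ½·9.81·t² = 0. Positive root: t = (7.419 + √(7.419² + 2·9.81·61.9)) / 9.81 = (7.419 + 35.63) / 9.81 = 4.388 s.
Vertical velocity at impact: v_y = v_y0 − g t = 7.419 − 9.81 × 4.388 = −35.63 m/s.
Speed: |v| = √(vₓ² + v_y²) = √(7.710² + 35.63²) = 36.46 m/s.

36.5 m/s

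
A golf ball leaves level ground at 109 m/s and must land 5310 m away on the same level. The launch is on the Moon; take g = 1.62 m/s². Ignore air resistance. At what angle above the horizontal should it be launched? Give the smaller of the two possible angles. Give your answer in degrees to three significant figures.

23.2°

Level-ground range R = v₀² sin(2θ)/g ⇒ sin(2θ) = gR/v₀² = 1.62 × 5310 / 109² = 0.7240.
2θ = 46.39° or 180° − 46.39° = 133.6°, so θ = 23.19° or 66.81°.
The smaller angle is 23.19°.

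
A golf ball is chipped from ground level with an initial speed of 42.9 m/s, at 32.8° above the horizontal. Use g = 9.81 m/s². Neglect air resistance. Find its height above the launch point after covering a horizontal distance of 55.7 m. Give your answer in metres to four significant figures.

24.19 m

Horizontal component vₓ = 42.90 cos 32.8° = 36.06 m/s; vertical v_y0 = 42.90 sin 32.8° = 23.24 m/s.
x = vₓ t ⇒ t = 55.7/36.06 = 1.545 s.
Height: y = v_y0 t − ½ g t² = 23.24 × 1.545 − 4.905 × 1.545² = 35.90 − 11.70 = 24.19 m.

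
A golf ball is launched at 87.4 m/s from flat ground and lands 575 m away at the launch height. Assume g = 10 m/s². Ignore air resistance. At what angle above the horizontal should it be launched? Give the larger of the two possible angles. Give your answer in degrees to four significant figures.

65.59°

Level-ground range R = v₀² sin(2θ)/g ⇒ sin(2θ) = gR/v₀² = 10.0 × 575 / 87.4² = 0.7527.
2θ = 48.83° or 180° − 48.83° = 131.2°, so θ = 24.41° or 65.59°.
The larger angle is 65.59°.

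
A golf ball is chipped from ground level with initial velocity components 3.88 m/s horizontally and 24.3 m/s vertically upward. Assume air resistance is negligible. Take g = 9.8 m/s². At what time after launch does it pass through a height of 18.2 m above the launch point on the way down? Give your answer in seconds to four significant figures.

Set y = v_y0 t − ½ g t² = 18.2: 4.900 t² − 24.30 t + 18.2 = 0.
t = [24.30 ± √(24.30² − 2·9.80·18.2)] / 9.80 = (24.30 ± 15.29) / 9.80, so t = 0.9194 s or t = 4.040 s.
The descending-branch root is 4.040 s.

4.040 s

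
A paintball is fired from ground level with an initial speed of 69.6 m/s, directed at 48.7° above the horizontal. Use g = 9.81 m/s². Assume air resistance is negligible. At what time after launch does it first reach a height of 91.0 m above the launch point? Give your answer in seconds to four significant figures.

Components: vₓ = 69.60 cos 48.7° = 45.94 m/s, v_y0 = 69.60 sin 48.7° = 52.29 m/s.
Require v_y0 t − ½ g t² = 91.0, i.e. 4.905 t² − 52.29 t + 91.0 = 0.
t = [52.29 ± √(52.29² − 2·9.81·91.0)] / 9.81 = (52.29 ± 30.80) / 9.81, so t = 2.190 s or t = 8.470 s.
The first (ascending) time is 2.190 s.

2.190 s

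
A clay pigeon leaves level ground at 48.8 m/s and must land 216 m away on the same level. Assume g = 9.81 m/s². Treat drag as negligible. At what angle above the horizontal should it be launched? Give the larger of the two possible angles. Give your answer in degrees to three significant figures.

58.6°

R = v₀² sin 2θ / g gives sin 2θ = gR/v₀² = 9.81·216/48.8² = 0.8898.
2θ = 62.85° or 180° − 62.85° = 117.2°, so θ = 31.42° or 58.58°.
The larger angle is 58.58°.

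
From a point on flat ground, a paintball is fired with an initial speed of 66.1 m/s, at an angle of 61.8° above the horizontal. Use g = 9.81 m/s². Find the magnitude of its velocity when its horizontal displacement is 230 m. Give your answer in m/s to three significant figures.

34.2 m/s

vₓ = 66.10 cos 61.8° = 31.24 m/s; v_y0 = 66.10 sin 61.8° = 58.25 m/s.
At x = 230 m, t = x/vₓ = 230/31.24 = 7.363 s.
Vertical velocity there: v_y = v_y0 − g t = 58.25 − 9.81 × 7.363 = −13.98 m/s.
Speed: √(vₓ² + v_y²) = √(31.24² + 13.98²) = 34.22 m/s.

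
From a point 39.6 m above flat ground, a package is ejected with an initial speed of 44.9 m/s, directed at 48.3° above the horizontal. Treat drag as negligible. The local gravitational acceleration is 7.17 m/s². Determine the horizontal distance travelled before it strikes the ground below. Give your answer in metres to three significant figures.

vₓ = 44.90 cos 48.3° = 29.87 m/s; v_y0 = 44.90 sin 48.3° = 33.52 m/s.
The projectile lands when y = 39.6 + (33.52) t − ½·7.17·t² = 0. Positive root: t = (33.52 + √(33.52² + 2·7.17·39.6)) / 7.17 = (33.52 + 41.13) / 7.17 = 10.41 s.
Horizontal distance: R = vₓ t = 29.87 × 10.41 = 311.0 m.

311 m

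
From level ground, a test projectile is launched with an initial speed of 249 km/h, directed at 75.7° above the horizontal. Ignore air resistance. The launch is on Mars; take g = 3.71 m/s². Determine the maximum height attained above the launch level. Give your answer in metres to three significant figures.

Convert: 249 km/h = 249/3.6 = 69.17 m/s.
Horizontal component vₓ = 69.17 cos 75.7° = 17.08 m/s; vertical v_y0 = 69.17 sin 75.7° = 67.02 m/s.
At the apex v_y = 0, so H = v_y0²/(2g) = 67.02²/7.420 = 605.4 m.

605 m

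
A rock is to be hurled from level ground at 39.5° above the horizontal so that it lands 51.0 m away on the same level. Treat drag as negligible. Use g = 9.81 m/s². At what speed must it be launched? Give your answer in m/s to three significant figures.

From R = (v₀² / g) sin 2θ: v₀ = √(gR / sin 2θ).
v₀ = √(9.81 × 51.0 / sin 79.00°) = √(500.3 / 0.9816) = √509.67 = 22.58 m/s.

22.6 m/s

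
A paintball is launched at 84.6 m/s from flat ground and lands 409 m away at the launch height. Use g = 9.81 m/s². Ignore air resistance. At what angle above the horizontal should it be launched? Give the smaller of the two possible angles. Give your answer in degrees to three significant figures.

From R = (v₀²/g) sin 2θ: sin 2θ = 9.81 × 409 / 7157.2 = 0.5606.
2θ = 34.10° or 180° − 34.10° = 145.9°, so θ = 17.05° or 72.95°.
The smaller angle is 17.05°.

17.0°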